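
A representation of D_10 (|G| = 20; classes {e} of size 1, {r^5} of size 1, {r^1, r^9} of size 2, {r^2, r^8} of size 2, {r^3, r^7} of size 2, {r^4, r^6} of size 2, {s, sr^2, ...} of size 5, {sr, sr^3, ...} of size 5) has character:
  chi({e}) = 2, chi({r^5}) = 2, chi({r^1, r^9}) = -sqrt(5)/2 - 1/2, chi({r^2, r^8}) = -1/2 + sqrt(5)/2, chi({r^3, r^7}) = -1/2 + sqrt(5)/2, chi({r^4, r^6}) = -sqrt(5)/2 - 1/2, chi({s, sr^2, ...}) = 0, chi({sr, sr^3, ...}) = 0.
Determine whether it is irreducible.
Irreducible: <chi, chi> = 1.

Derivation: <chi, chi> = (1/|G|) sum_C |C| * |chi(C)|^2 = (1/20)[1*|2|^2 + 1*|2|^2 + 2*|-sqrt(5)/2 - 1/2|^2 + 2*|-1/2 + sqrt(5)/2|^2 + 2*|-1/2 + sqrt(5)/2|^2 + 2*|-sqrt(5)/2 - 1/2|^2 + 5*|0|^2 + 5*|0|^2]
  = (1/20)[(4) + (4) + (sqrt(5) + 3) + (3 - sqrt(5)) + (3 - sqrt(5)) + (sqrt(5) + 3) + (0) + (0)] = 20/20 = 1.
A character is irreducible iff <chi, chi> = 1, so this representation is irreducible.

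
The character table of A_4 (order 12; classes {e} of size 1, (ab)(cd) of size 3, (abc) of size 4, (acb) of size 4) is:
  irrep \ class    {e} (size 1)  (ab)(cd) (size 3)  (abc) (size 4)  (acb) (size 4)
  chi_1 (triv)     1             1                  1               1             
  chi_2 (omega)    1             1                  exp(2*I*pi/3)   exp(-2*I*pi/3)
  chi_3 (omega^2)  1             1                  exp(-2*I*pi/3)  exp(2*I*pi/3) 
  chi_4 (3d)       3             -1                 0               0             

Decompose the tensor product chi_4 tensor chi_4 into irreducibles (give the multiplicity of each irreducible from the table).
chi_4 tensor chi_4 = chi_1 + chi_2 + chi_3 + 2*chi_4 (all other irreducibles have multiplicity 0).

Solution. The character of a tensor product is the pointwise product (chi_4 * chi_4)(C) = chi_4(C) * chi_4(C):
  {e}: (3)*(3), (ab)(cd): (-1)*(-1), (abc): (0)*(0), (acb): (0)*(0)
so (chi_4 * chi_4) takes values
  {e} -> 9, (ab)(cd) -> 1, (abc) -> 0, (acb) -> 0.
Now take the inner product of this character with each irreducible chi from the table, <chi_4*chi_4, chi> = (1/12) sum_C |C| (chi_4*chi_4)(C) conj(chi(C)):
  <chi_4*chi_4, chi_1> = (1/12)[1*(9)*conj(1) + 3*(1)*conj(1) + 4*(0)*conj(1) + 4*(0)*conj(1)]
      = (1/12)[(9) + (3) + (0) + (0)] = 12/12 = 1
  <chi_4*chi_4, chi_2> = (1/12)[1*(9)*conj(1) + 3*(1)*conj(1) + 4*(0)*conj(exp(2*I*pi/3)) + 4*(0)*conj(exp(-2*I*pi/3))]
      = (1/12)[(9) + (3) + (0) + (0)] = 12/12 = 1
  <chi_4*chi_4, chi_3> = (1/12)[1*(9)*conj(1) + 3*(1)*conj(1) + 4*(0)*conj(exp(-2*I*pi/3)) + 4*(0)*conj(exp(2*I*pi/3))]
      = (1/12)[(9) + (3) + (0) + (0)] = 12/12 = 1
  <chi_4*chi_4, chi_4> = (1/12)[1*(9)*conj(3) + 3*(1)*conj(-1) + 4*(0)*conj(0) + 4*(0)*conj(0)]
      = (1/12)[(27) + (-3) + (0) + (0)] = 24/12 = 2
(Exp terms are combined using exp(i*s)*conj(exp(i*t)) = exp(i*(s-t)), and sums of them are collapsed using the identity that for every m > 1 the m distinct m-th roots of unity sum to 0, e.g. 1 + exp(2*I*pi/3) + exp(-2*I*pi/3) = 0.)
Hence the multiplicities are chi_1: 1, chi_2: 1, chi_3: 1, chi_4: 2. Dimension check: dim(chi_4)*dim(chi_4) = 3*3 = 9 and sum (mult * dim) = 1*1 + 1*1 + 1*1 + 2*3 = 9.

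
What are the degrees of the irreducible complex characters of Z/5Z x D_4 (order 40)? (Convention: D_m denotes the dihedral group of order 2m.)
Dimensions: 1, 1, 1, 1, 1, 1, 1, 1, 1, 1, 1, 1, 1, 1, 1, 1, 1, 1, 1, 1, 2, 2, 2, 2, 2

Justification: There are 25 irreducibles (= number of conjugacy classes). Their dimensions d_i satisfy sum d_i^2 = |G| = 40: 1 + 1 + 1 + 1 + 1 + 1 + 1 + 1 + 1 + 1 + 1 + 1 + 1 + 1 + 1 + 1 + 1 + 1 + 1 + 1 + 4 + 4 + 4 + 4 + 4 = 40. (For the product with Z/5Z: each of the 5 1-dim characters of Z/5Z tensors with each irrep of D_4, giving 5 copies of each D_4-dimension.)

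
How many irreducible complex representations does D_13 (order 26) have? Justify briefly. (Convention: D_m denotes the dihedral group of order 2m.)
8

Reasoning: The number of irreducible complex representations of a finite group equals its number of conjugacy classes. D_13 has 8 conjugacy classes ((n+3)/2 for n odd), so D_13 (order 26) has exactly 8 irreducible complex representations.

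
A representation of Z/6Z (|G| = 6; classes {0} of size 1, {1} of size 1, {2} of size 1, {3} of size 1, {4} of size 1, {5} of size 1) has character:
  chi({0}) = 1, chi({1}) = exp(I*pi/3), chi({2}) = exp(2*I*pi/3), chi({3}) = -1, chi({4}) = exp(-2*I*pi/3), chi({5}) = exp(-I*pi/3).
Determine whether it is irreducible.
Irreducible: <chi, chi> = 1.

Explanation: <chi, chi> = (1/|G|) sum_C |C| * |chi(C)|^2 = (1/6)[1*|1|^2 + 1*|exp(I*pi/3)|^2 + 1*|exp(2*I*pi/3)|^2 + 1*|-1|^2 + 1*|exp(-2*I*pi/3)|^2 + 1*|exp(-I*pi/3)|^2]
  = (1/6)[(1) + (1) + (1) + (1) + (1) + (1)] = 6/6 = 1.
(Exp terms are combined using exp(i*s)*conj(exp(i*t)) = exp(i*(s-t)), and sums of them are collapsed using the identity that for every m > 1 the m distinct m-th roots of unity sum to 0, e.g. 1 + exp(2*I*pi/3) + exp(-2*I*pi/3) = 0.)
A character is irreducible iff <chi, chi> = 1, so this representation is irreducible.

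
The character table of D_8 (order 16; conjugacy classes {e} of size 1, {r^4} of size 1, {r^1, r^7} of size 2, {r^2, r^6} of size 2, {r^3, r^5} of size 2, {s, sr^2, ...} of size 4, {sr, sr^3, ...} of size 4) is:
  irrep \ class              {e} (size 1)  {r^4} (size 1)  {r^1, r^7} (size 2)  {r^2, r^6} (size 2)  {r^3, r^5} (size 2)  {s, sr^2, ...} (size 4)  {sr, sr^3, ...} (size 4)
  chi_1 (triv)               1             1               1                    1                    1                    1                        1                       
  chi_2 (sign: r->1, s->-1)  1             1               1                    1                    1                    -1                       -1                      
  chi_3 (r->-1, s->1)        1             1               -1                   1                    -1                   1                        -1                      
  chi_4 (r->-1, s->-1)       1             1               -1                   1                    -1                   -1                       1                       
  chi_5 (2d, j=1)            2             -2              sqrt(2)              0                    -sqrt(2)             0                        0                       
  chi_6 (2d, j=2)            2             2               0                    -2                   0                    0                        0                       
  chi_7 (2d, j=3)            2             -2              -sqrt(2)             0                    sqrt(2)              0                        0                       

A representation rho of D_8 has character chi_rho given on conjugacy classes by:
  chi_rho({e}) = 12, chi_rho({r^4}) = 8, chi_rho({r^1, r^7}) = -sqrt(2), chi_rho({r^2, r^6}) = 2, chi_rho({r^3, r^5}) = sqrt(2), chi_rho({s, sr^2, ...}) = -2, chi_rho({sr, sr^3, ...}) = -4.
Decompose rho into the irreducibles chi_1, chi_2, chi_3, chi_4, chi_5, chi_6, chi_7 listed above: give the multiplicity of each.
Multiplicities: chi_1: 0, chi_2: 3, chi_3: 2, chi_4: 1, chi_5: 0, chi_6: 2, chi_7: 1.

Why: Use <chi_rho, chi> = (1/|G|) sum_C |C| * chi_rho(C) * conj(chi(C)) with |G| = 16 for each irreducible chi in the table:
  <chi_rho, chi_1> = (1/16)[1*(12)*conj(1) + 1*(8)*conj(1) + 2*(-sqrt(2))*conj(1) + 2*(2)*conj(1) + 2*(sqrt(2))*conj(1) + 4*(-2)*conj(1) + 4*(-4)*conj(1)]
      = (1/16)[(12) + (8) + (-2*sqrt(2)) + (4) + (2*sqrt(2)) + (-8) + (-16)] = 0/16 = 0
  <chi_rho, chi_2> = (1/16)[1*(12)*conj(1) + 1*(8)*conj(1) + 2*(-sqrt(2))*conj(1) + 2*(2)*conj(1) + 2*(sqrt(2))*conj(1) + 4*(-2)*conj(-1) + 4*(-4)*conj(-1)]
      = (1/16)[(12) + (8) + (-2*sqrt(2)) + (4) + (2*sqrt(2)) + (8) + (16)] = 48/16 = 3
  <chi_rho, chi_3> = (1/16)[1*(12)*conj(1) + 1*(8)*conj(1) + 2*(-sqrt(2))*conj(-1) + 2*(2)*conj(1) + 2*(sqrt(2))*conj(-1) + 4*(-2)*conj(1) + 4*(-4)*conj(-1)]
      = (1/16)[(12) + (8) + (2*sqrt(2)) + (4) + (-2*sqrt(2)) + (-8) + (16)] = 32/16 = 2
  <chi_rho, chi_4> = (1/16)[1*(12)*conj(1) + 1*(8)*conj(1) + 2*(-sqrt(2))*conj(-1) + 2*(2)*conj(1) + 2*(sqrt(2))*conj(-1) + 4*(-2)*conj(-1) + 4*(-4)*conj(1)]
      = (1/16)[(12) + (8) + (2*sqrt(2)) + (4) + (-2*sqrt(2)) + (8) + (-16)] = 16/16 = 1
  <chi_rho, chi_5> = (1/16)[1*(12)*conj(2) + 1*(8)*conj(-2) + 2*(-sqrt(2))*conj(sqrt(2)) + 2*(2)*conj(0) + 2*(sqrt(2))*conj(-sqrt(2)) + 4*(-2)*conj(0) + 4*(-4)*conj(0)]
      = (1/16)[(24) + (-16) + (-4) + (0) + (-4) + (0) + (0)] = 0/16 = 0
  <chi_rho, chi_6> = (1/16)[1*(12)*conj(2) + 1*(8)*conj(2) + 2*(-sqrt(2))*conj(0) + 2*(2)*conj(-2) + 2*(sqrt(2))*conj(0) + 4*(-2)*conj(0) + 4*(-4)*conj(0)]
      = (1/16)[(24) + (16) + (0) + (-8) + (0) + (0) + (0)] = 32/16 = 2
  <chi_rho, chi_7> = (1/16)[1*(12)*conj(2) + 1*(8)*conj(-2) + 2*(-sqrt(2))*conj(-sqrt(2)) + 2*(2)*conj(0) + 2*(sqrt(2))*conj(sqrt(2)) + 4*(-2)*conj(0) + 4*(-4)*conj(0)]
      = (1/16)[(24) + (-16) + (4) + (0) + (4) + (0) + (0)] = 16/16 = 1
Dimension check: dim(rho) = sum (mult * dim) = 0*1 + 3*1 + 2*1 + 1*1 + 0*2 + 2*2 + 1*2 = 12 = chi_rho(e) = 12.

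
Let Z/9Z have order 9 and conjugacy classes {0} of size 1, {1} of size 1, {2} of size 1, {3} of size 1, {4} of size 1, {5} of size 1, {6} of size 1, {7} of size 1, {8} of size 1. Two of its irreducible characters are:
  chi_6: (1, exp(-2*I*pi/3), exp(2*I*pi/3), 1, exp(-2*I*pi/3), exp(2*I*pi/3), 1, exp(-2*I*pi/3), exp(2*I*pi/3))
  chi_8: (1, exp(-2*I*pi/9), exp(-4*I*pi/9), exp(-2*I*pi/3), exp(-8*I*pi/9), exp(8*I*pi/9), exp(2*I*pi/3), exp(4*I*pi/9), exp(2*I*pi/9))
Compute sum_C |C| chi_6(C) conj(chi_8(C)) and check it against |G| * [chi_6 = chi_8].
Sum = 0; so <chi_6, chi_8> = 0 (distinct irreducibles are orthogonal).

Justification: Compute term by term over conjugacy classes (|C| * chi_6(C) * conj(chi_8(C))):
  1*(1)*conj(1) + 1*(exp(-2*I*pi/3))*conj(exp(-2*I*pi/9)) + 1*(exp(2*I*pi/3))*conj(exp(-4*I*pi/9)) + 1*(1)*conj(exp(-2*I*pi/3)) + 1*(exp(-2*I*pi/3))*conj(exp(-8*I*pi/9)) + 1*(exp(2*I*pi/3))*conj(exp(8*I*pi/9)) + 1*(1)*conj(exp(2*I*pi/3)) + 1*(exp(-2*I*pi/3))*conj(exp(4*I*pi/9)) + 1*(exp(2*I*pi/3))*conj(exp(2*I*pi/9))
  = (1) + (exp(-4*I*pi/9)) + (exp(-8*I*pi/9)) + (exp(2*I*pi/3)) + (exp(2*I*pi/9)) + (exp(-2*I*pi/9)) + (exp(-2*I*pi/3)) + (exp(8*I*pi/9)) + (exp(4*I*pi/9))
  = 0.
(Exp terms are combined using exp(i*s)*conj(exp(i*t)) = exp(i*(s-t)), and sums of them are collapsed using the identity that for every m > 1 the m distinct m-th roots of unity sum to 0, e.g. 1 + exp(2*I*pi/3) + exp(-2*I*pi/3) = 0.)
Dividing by |G| = 9 gives 0/9 = 0, matching the row-orthogonality relation <chi_6, chi_8> = [chi_6 = chi_8].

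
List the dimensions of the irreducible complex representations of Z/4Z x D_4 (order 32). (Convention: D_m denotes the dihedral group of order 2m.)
Dimensions: 1, 1, 1, 1, 1, 1, 1, 1, 1, 1, 1, 1, 1, 1, 1, 1, 2, 2, 2, 2

Proof sketch: There are 20 irreducibles (= number of conjugacy classes). Their dimensions d_i satisfy sum d_i^2 = |G| = 32: 1 + 1 + 1 + 1 + 1 + 1 + 1 + 1 + 1 + 1 + 1 + 1 + 1 + 1 + 1 + 1 + 4 + 4 + 4 + 4 = 32. (For the product with Z/4Z: each of the 4 1-dim characters of Z/4Z tensors with each irrep of D_4, giving 4 copies of each D_4-dimension.)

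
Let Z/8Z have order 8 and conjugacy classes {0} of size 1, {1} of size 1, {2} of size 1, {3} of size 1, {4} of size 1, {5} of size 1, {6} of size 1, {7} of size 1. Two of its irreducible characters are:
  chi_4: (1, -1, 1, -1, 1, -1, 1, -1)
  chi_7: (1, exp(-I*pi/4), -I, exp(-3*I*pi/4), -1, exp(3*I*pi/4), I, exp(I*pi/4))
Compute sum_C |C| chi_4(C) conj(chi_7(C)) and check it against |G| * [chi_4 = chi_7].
Sum = 0; so <chi_4, chi_7> = 0 (distinct irreducibles are orthogonal).

Solution. Compute term by term over conjugacy classes (|C| * chi_4(C) * conj(chi_7(C))):
  1*(1)*conj(1) + 1*(-1)*conj(exp(-I*pi/4)) + 1*(1)*conj(-I) + 1*(-1)*conj(exp(-3*I*pi/4)) + 1*(1)*conj(-1) + 1*(-1)*conj(exp(3*I*pi/4)) + 1*(1)*conj(I) + 1*(-1)*conj(exp(I*pi/4))
  = (1) + (-exp(I*pi/4)) + (I) + (-exp(3*I*pi/4)) + (-1) + (-exp(-3*I*pi/4)) + (-I) + (-exp(-I*pi/4))
  = 0.
(Exp terms are combined using exp(i*s)*conj(exp(i*t)) = exp(i*(s-t)), and sums of them are collapsed using the identity that for every m > 1 the m distinct m-th roots of unity sum to 0, e.g. 1 + exp(2*I*pi/3) + exp(-2*I*pi/3) = 0.)
Dividing by |G| = 8 gives 0/8 = 0, matching the row-orthogonality relation <chi_4, chi_7> = [chi_4 = chi_7].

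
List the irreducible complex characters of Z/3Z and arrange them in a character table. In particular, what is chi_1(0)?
Character table of Z/3Z (irreps indexed chi_0,...,chi_2 with chi_k(m) = zeta_3^(k*m), zeta_3 = exp(2*pi*i/3)):
  irrep \ class  {0} (size 1)  {1} (size 1)    {2} (size 1)  
  chi_0          1             1               1             
  chi_1          1             exp(2*I*pi/3)   exp(-2*I*pi/3)
  chi_2          1             exp(-2*I*pi/3)  exp(2*I*pi/3) 

Spot check: chi_1(0) = zeta_3^(1*0) = zeta_3^0 = 1.

Z/3Z is abelian, so all 3 irreducible complex representations are 1-dimensional. They are given by chi_k(m) = zeta_3^(k*m) for k = 0,...,2. Row orthogonality: sum_m chi_k(m) conj(chi_l(m)) = 3 * [k = l].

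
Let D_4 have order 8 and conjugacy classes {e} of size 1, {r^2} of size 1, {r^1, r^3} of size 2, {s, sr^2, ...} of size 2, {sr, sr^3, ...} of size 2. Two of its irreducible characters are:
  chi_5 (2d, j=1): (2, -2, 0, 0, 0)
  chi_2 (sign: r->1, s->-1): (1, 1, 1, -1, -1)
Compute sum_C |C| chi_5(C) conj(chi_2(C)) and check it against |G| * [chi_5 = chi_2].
Sum = 0; so <chi_5, chi_2> = 0 (distinct irreducibles are orthogonal).

Details: Compute term by term over conjugacy classes (|C| * chi_5(C) * conj(chi_2(C))):
  1*(2)*conj(1) + 1*(-2)*conj(1) + 2*(0)*conj(1) + 2*(0)*conj(-1) + 2*(0)*conj(-1)
  = (2) + (-2) + (0) + (0) + (0)
  = 0.
Dividing by |G| = 8 gives 0/8 = 0, matching the row-orthogonality relation <chi_5, chi_2> = [chi_5 = chi_2].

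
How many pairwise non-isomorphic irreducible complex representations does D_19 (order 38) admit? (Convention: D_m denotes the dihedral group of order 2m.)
11

Proof sketch: The number of irreducible complex representations of a finite group equals its number of conjugacy classes. D_19 has 11 conjugacy classes ((n+3)/2 for n odd), so D_19 (order 38) has exactly 11 irreducible complex representations.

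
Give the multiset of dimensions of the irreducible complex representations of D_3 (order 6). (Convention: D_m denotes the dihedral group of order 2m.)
Dimensions: 1, 1, 2

Details: There are 3 irreducibles (= number of conjugacy classes). Their dimensions d_i satisfy sum d_i^2 = |G| = 6: 1 + 1 + 4 = 6.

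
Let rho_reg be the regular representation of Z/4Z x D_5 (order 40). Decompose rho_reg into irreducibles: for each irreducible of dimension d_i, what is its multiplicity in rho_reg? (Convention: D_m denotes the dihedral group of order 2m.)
Each irreducible V_i of dimension d_i appears with multiplicity d_i, i.e. rho_reg = (direct sum over all irreducibles V_i) d_i V_i. The irreducible dimensions for Z/4Z x D_5 are 1, 1, 1, 1, 1, 1, 1, 1, 2, 2, 2, 2, 2, 2, 2, 2: 8 irreducibles of dimension 1, each with multiplicity 1; 8 irreducibles of dimension 2, each with multiplicity 2. Total dimension 8*1*1 + 8*2*2 = 40 = |G|.

Derivation: General theorem: in the regular representation of a finite group G, each irreducible appears with multiplicity equal to its dimension. Check: dim(rho_reg) = sum d_i^2 = 1 + 1 + 1 + 1 + 1 + 1 + 1 + 1 + 4 + 4 + 4 + 4 + 4 + 4 + 4 + 4 = 40 = |G|.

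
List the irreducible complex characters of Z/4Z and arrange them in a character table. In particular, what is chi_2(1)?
Character table of Z/4Z (irreps indexed chi_0,...,chi_3 with chi_k(m) = zeta_4^(k*m), zeta_4 = exp(2*pi*i/4)):
  irrep \ class  {0} (size 1)  {1} (size 1)  {2} (size 1)  {3} (size 1)
  chi_0          1             1             1             1           
  chi_1          1             I             -1            -I          
  chi_2          1             -1            1             -1          
  chi_3          1             -I            -1            I           

Spot check: chi_2(1) = zeta_4^(2*1) = zeta_4^2 = -1.

Derivation: Z/4Z is abelian, so all 4 irreducible complex representations are 1-dimensional. They are given by chi_k(m) = zeta_4^(k*m) for k = 0,...,3. Row orthogonality: sum_m chi_k(m) conj(chi_l(m)) = 4 * [k = l].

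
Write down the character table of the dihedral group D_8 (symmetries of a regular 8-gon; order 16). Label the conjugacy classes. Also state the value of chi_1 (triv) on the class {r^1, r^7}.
Conjugacy classes: {e} of size 1, {r^4} of size 1, {r^1, r^7} of size 2, {r^2, r^6} of size 2, {r^3, r^5} of size 2, {s, sr^2, ...} of size 4, {sr, sr^3, ...} of size 4.
Character table:
  irrep \ class              {e} (size 1)  {r^4} (size 1)  {r^1, r^7} (size 2)  {r^2, r^6} (size 2)  {r^3, r^5} (size 2)  {s, sr^2, ...} (size 4)  {sr, sr^3, ...} (size 4)
  chi_1 (triv)               1             1               1                    1                    1                    1                        1                       
  chi_2 (sign: r->1, s->-1)  1             1               1                    1                    1                    -1                       -1                      
  chi_3 (r->-1, s->1)        1             1               -1                   1                    -1                   1                        -1                      
  chi_4 (r->-1, s->-1)       1             1               -1                   1                    -1                   -1                       1                       
  chi_5 (2d, j=1)            2             -2              sqrt(2)              0                    -sqrt(2)             0                        0                       
  chi_6 (2d, j=2)            2             2               0                    -2                   0                    0                        0                       
  chi_7 (2d, j=3)            2             -2              -sqrt(2)             0                    sqrt(2)              0                        0                       

Spot check: chi_1 (triv) on {r^1, r^7} = 1.

Justification: D_8 has order 2*8 = 16 with 7 conjugacy classes, hence 7 irreducibles. Sum of squared dims 1 + 1 + 1 + 1 + 4 + 4 + 4 = 16 = |G|. Linear characters come from the abelianisation; the 2-dimensional irreps have character r^k -> 2*cos(2*pi*j*k/8), reflections -> 0.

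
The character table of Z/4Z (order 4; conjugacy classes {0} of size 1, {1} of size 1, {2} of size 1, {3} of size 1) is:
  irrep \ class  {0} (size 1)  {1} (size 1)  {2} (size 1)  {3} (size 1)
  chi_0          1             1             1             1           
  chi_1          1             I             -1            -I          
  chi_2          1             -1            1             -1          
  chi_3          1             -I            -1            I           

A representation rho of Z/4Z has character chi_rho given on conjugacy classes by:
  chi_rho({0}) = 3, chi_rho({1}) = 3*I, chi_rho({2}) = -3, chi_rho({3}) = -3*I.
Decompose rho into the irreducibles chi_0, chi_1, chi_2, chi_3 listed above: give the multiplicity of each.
Multiplicities: chi_0: 0, chi_1: 3, chi_2: 0, chi_3: 0.

Why: Use <chi_rho, chi> = (1/|G|) sum_C |C| * chi_rho(C) * conj(chi(C)) with |G| = 4 for each irreducible chi in the table:
  <chi_rho, chi_0> = (1/4)[1*(3)*conj(1) + 1*(3*I)*conj(1) + 1*(-3)*conj(1) + 1*(-3*I)*conj(1)]
      = (1/4)[(3) + (3*I) + (-3) + (-3*I)] = 0/4 = 0
  <chi_rho, chi_1> = (1/4)[1*(3)*conj(1) + 1*(3*I)*conj(I) + 1*(-3)*conj(-1) + 1*(-3*I)*conj(-I)]
      = (1/4)[(3) + (3) + (3) + (3)] = 12/4 = 3
  <chi_rho, chi_2> = (1/4)[1*(3)*conj(1) + 1*(3*I)*conj(-1) + 1*(-3)*conj(1) + 1*(-3*I)*conj(-1)]
      = (1/4)[(3) + (-3*I) + (-3) + (3*I)] = 0/4 = 0
  <chi_rho, chi_3> = (1/4)[1*(3)*conj(1) + 1*(3*I)*conj(-I) + 1*(-3)*conj(-1) + 1*(-3*I)*conj(I)]
      = (1/4)[(3) + (-3) + (3) + (-3)] = 0/4 = 0
(Exp terms are combined using exp(i*s)*conj(exp(i*t)) = exp(i*(s-t)), and sums of them are collapsed using the identity that for every m > 1 the m distinct m-th roots of unity sum to 0, e.g. 1 + exp(2*I*pi/3) + exp(-2*I*pi/3) = 0.)
Dimension check: dim(rho) = sum (mult * dim) = 0*1 + 3*1 + 0*1 + 0*1 = 3 = chi_rho(e) = 3.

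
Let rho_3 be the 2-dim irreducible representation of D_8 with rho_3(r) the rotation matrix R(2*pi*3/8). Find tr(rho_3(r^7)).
chi_{rho_3}(r^7) = 2*cos(2*pi*3*7/8) = -sqrt(2)

Reasoning: rho_3(r^7) is rotation by angle 2*pi*3*7/8, whose trace is 2*cos(2*pi*3*7/8) = -sqrt(2).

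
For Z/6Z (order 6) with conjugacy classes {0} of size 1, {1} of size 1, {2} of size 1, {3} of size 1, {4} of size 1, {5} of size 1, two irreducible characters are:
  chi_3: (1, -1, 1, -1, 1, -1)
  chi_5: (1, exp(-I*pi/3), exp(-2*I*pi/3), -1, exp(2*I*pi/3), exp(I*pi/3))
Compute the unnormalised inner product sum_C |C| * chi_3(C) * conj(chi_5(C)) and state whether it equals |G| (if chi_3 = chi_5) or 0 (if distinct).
Sum = 0; so <chi_3, chi_5> = 0 (distinct irreducibles are orthogonal).

Justification: Compute term by term over conjugacy classes (|C| * chi_3(C) * conj(chi_5(C))):
  1*(1)*conj(1) + 1*(-1)*conj(exp(-I*pi/3)) + 1*(1)*conj(exp(-2*I*pi/3)) + 1*(-1)*conj(-1) + 1*(1)*conj(exp(2*I*pi/3)) + 1*(-1)*conj(exp(I*pi/3))
  = (1) + (-exp(I*pi/3)) + (exp(2*I*pi/3)) + (1) + (exp(-2*I*pi/3)) + (-exp(-I*pi/3))
  = 0.
(Exp terms are combined using exp(i*s)*conj(exp(i*t)) = exp(i*(s-t)), and sums of them are collapsed using the identity that for every m > 1 the m distinct m-th roots of unity sum to 0, e.g. 1 + exp(2*I*pi/3) + exp(-2*I*pi/3) = 0.)
Dividing by |G| = 6 gives 0/6 = 0, matching the row-orthogonality relation <chi_3, chi_5> = [chi_3 = chi_5].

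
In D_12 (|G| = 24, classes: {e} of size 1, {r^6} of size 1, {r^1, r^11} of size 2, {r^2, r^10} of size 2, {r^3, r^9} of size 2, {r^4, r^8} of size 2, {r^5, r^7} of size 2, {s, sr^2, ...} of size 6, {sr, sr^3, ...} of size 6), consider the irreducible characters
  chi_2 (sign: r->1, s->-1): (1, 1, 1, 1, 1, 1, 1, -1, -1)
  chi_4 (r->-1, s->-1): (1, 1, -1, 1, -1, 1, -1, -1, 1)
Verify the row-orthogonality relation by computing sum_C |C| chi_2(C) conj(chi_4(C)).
Sum = 0; so <chi_2, chi_4> = 0 (distinct irreducibles are orthogonal).

Derivation: Compute term by term over conjugacy classes (|C| * chi_2(C) * conj(chi_4(C))):
  1*(1)*conj(1) + 1*(1)*conj(1) + 2*(1)*conj(-1) + 2*(1)*conj(1) + 2*(1)*conj(-1) + 2*(1)*conj(1) + 2*(1)*conj(-1) + 6*(-1)*conj(-1) + 6*(-1)*conj(1)
  = (1) + (1) + (-2) + (2) + (-2) + (2) + (-2) + (6) + (-6)
  = 0.
Dividing by |G| = 24 gives 0/24 = 0, matching the row-orthogonality relation <chi_2, chi_4> = [chi_2 = chi_4].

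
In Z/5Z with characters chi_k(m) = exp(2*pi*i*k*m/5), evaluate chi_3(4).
chi_3(4) = zeta_5^12 = exp(4*I*pi/5)

chi_3(4) = zeta_5^(3*4) = zeta_5^12. Since zeta_5^5 = 1, this equals zeta_5^2 = exp(2*pi*i*2/5) = exp(4*I*pi/5).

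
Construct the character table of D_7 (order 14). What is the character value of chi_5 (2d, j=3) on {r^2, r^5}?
Conjugacy classes: {e} of size 1, {r^1, r^6} of size 2, {r^2, r^5} of size 2, {r^3, r^4} of size 2, {s, sr, ..., sr^6} of size 7.
Character table:
  irrep \ class              {e} (size 1)  {r^1, r^6} (size 2)  {r^2, r^5} (size 2)  {r^3, r^4} (size 2)  {s, sr, ..., sr^6} (size 7)
  chi_1 (triv)               1             1                    1                    1                    1                          
  chi_2 (sign: r->1, s->-1)  1             1                    1                    1                    -1                         
  chi_3 (2d, j=1)            2             2*cos(2*pi/7)        -2*cos(3*pi/7)       -2*cos(pi/7)         0                          
  chi_4 (2d, j=2)            2             -2*cos(3*pi/7)       -2*cos(pi/7)         2*cos(2*pi/7)        0                          
  chi_5 (2d, j=3)            2             -2*cos(pi/7)         2*cos(2*pi/7)        -2*cos(3*pi/7)       0                          

Spot check: chi_5 (2d, j=3) on {r^2, r^5} = 2*cos(2*pi/7).

Proof sketch: D_7 has order 2*7 = 14 with 5 conjugacy classes, hence 5 irreducibles. Sum of squared dims 1 + 1 + 4 + 4 + 4 = 14 = |G|. Linear characters come from the abelianisation; the 2-dimensional irreps have character r^k -> 2*cos(2*pi*j*k/7), reflections -> 0.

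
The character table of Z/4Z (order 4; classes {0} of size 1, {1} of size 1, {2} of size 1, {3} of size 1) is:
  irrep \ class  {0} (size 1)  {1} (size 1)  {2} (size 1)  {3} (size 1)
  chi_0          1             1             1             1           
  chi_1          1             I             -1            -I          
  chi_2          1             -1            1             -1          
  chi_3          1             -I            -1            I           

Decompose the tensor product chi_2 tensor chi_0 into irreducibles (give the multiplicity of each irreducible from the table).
chi_2 tensor chi_0 = chi_2 (all other irreducibles have multiplicity 0).

Reasoning: The character of a tensor product is the pointwise product (chi_2 * chi_0)(C) = chi_2(C) * chi_0(C):
  {0}: (1)*(1), {1}: (-1)*(1), {2}: (1)*(1), {3}: (-1)*(1)
so (chi_2 * chi_0) takes values
  {0} -> 1, {1} -> -1, {2} -> 1, {3} -> -1.
Now take the inner product of this character with each irreducible chi from the table, <chi_2*chi_0, chi> = (1/4) sum_C |C| (chi_2*chi_0)(C) conj(chi(C)):
  <chi_2*chi_0, chi_0> = (1/4)[1*(1)*conj(1) + 1*(-1)*conj(1) + 1*(1)*conj(1) + 1*(-1)*conj(1)]
      = (1/4)[(1) + (-1) + (1) + (-1)] = 0/4 = 0
  <chi_2*chi_0, chi_1> = (1/4)[1*(1)*conj(1) + 1*(-1)*conj(I) + 1*(1)*conj(-1) + 1*(-1)*conj(-I)]
      = (1/4)[(1) + (I) + (-1) + (-I)] = 0/4 = 0
  <chi_2*chi_0, chi_2> = (1/4)[1*(1)*conj(1) + 1*(-1)*conj(-1) + 1*(1)*conj(1) + 1*(-1)*conj(-1)]
      = (1/4)[(1) + (1) + (1) + (1)] = 4/4 = 1
  <chi_2*chi_0, chi_3> = (1/4)[1*(1)*conj(1) + 1*(-1)*conj(-I) + 1*(1)*conj(-1) + 1*(-1)*conj(I)]
      = (1/4)[(1) + (-I) + (-1) + (I)] = 0/4 = 0
(Exp terms are combined using exp(i*s)*conj(exp(i*t)) = exp(i*(s-t)), and sums of them are collapsed using the identity that for every m > 1 the m distinct m-th roots of unity sum to 0, e.g. 1 + exp(2*I*pi/3) + exp(-2*I*pi/3) = 0.)
Hence the multiplicities are chi_2: 1. Dimension check: dim(chi_2)*dim(chi_0) = 1*1 = 1 and sum (mult * dim) = 1*1 = 1.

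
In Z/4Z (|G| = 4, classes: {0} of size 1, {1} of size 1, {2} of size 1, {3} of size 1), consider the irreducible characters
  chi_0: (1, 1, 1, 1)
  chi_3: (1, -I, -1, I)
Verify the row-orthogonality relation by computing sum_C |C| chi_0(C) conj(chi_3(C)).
Sum = 0; so <chi_0, chi_3> = 0 (distinct irreducibles are orthogonal).

Justification: Compute term by term over conjugacy classes (|C| * chi_0(C) * conj(chi_3(C))):
  1*(1)*conj(1) + 1*(1)*conj(-I) + 1*(1)*conj(-1) + 1*(1)*conj(I)
  = (1) + (I) + (-1) + (-I)
  = 0.
(Exp terms are combined using exp(i*s)*conj(exp(i*t)) = exp(i*(s-t)), and sums of them are collapsed using the identity that for every m > 1 the m distinct m-th roots of unity sum to 0, e.g. 1 + exp(2*I*pi/3) + exp(-2*I*pi/3) = 0.)
Dividing by |G| = 4 gives 0/4 = 0, matching the row-orthogonality relation <chi_0, chi_3> = [chi_0 = chi_3].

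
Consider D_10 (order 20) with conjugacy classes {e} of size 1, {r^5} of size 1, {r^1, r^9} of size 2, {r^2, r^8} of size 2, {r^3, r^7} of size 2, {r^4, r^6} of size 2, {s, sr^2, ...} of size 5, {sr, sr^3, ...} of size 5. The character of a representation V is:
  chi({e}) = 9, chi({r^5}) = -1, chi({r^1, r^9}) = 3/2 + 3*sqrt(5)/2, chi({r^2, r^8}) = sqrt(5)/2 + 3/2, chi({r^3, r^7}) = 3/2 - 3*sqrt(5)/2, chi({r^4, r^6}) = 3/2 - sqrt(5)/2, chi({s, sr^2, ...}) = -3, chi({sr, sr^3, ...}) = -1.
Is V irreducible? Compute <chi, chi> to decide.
Not irreducible (reducible): <chi, chi> = 10 > 1.

Solution. <chi, chi> = (1/|G|) sum_C |C| * |chi(C)|^2 = (1/20)[1*|9|^2 + 1*|-1|^2 + 2*|3/2 + 3*sqrt(5)/2|^2 + 2*|sqrt(5)/2 + 3/2|^2 + 2*|3/2 - 3*sqrt(5)/2|^2 + 2*|3/2 - sqrt(5)/2|^2 + 5*|-3|^2 + 5*|-1|^2]
  = (1/20)[(81) + (1) + (9*sqrt(5) + 27) + (3*sqrt(5) + 7) + (27 - 9*sqrt(5)) + (7 - 3*sqrt(5)) + (45) + (5)] = 200/20 = 10.
A character is irreducible iff <chi, chi> = 1, so this representation is reducible.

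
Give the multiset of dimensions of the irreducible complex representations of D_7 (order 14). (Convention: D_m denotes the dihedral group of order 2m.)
Dimensions: 1, 1, 2, 2, 2

Working: There are 5 irreducibles (= number of conjugacy classes). Their dimensions d_i satisfy sum d_i^2 = |G| = 14: 1 + 1 + 4 + 4 + 4 = 14.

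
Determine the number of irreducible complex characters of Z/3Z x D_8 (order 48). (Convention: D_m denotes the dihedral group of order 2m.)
21

Working: The number of irreducible complex representations of a finite group equals its number of conjugacy classes. For a direct product, #classes(G x H) = #classes(G) * #classes(H). Z/3Z has 3 classes (abelian), D_8 has 7 classes, so 3 * 7 = 21, so Z/3Z x D_8 (order 48) has exactly 21 irreducible complex representations.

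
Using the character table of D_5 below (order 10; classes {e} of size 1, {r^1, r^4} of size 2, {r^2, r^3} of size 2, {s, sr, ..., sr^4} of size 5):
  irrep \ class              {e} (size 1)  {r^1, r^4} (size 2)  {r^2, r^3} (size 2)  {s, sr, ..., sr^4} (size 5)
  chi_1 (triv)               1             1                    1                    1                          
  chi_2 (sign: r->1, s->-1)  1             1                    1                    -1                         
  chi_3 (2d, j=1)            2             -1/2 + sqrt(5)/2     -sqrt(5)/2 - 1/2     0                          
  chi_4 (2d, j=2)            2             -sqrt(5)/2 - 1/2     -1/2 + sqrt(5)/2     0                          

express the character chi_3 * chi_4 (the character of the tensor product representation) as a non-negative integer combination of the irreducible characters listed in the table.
chi_3 tensor chi_4 = chi_3 + chi_4 (all other irreducibles have multiplicity 0).

The character of a tensor product is the pointwise product (chi_3 * chi_4)(C) = chi_3(C) * chi_4(C):
  {e}: (2)*(2), {r^1, r^4}: (-1/2 + sqrt(5)/2)*(-sqrt(5)/2 - 1/2), {r^2, r^3}: (-sqrt(5)/2 - 1/2)*(-1/2 + sqrt(5)/2), {s, sr, ..., sr^4}: (0)*(0)
so (chi_3 * chi_4) takes values
  {e} -> 4, {r^1, r^4} -> -1, {r^2, r^3} -> -1, {s, sr, ..., sr^4} -> 0.
Now take the inner product of this character with each irreducible chi from the table, <chi_3*chi_4, chi> = (1/10) sum_C |C| (chi_3*chi_4)(C) conj(chi(C)):
  <chi_3*chi_4, chi_1> = (1/10)[1*(4)*conj(1) + 2*(-1)*conj(1) + 2*(-1)*conj(1) + 5*(0)*conj(1)]
      = (1/10)[(4) + (-2) + (-2) + (0)] = 0/10 = 0
  <chi_3*chi_4, chi_2> = (1/10)[1*(4)*conj(1) + 2*(-1)*conj(1) + 2*(-1)*conj(1) + 5*(0)*conj(-1)]
      = (1/10)[(4) + (-2) + (-2) + (0)] = 0/10 = 0
  <chi_3*chi_4, chi_3> = (1/10)[1*(4)*conj(2) + 2*(-1)*conj(-1/2 + sqrt(5)/2) + 2*(-1)*conj(-sqrt(5)/2 - 1/2) + 5*(0)*conj(0)]
      = (1/10)[(8) + (1 - sqrt(5)) + (1 + sqrt(5)) + (0)] = 10/10 = 1
  <chi_3*chi_4, chi_4> = (1/10)[1*(4)*conj(2) + 2*(-1)*conj(-sqrt(5)/2 - 1/2) + 2*(-1)*conj(-1/2 + sqrt(5)/2) + 5*(0)*conj(0)]
      = (1/10)[(8) + (1 + sqrt(5)) + (1 - sqrt(5)) + (0)] = 10/10 = 1
Hence the multiplicities are chi_3: 1, chi_4: 1. Dimension check: dim(chi_3)*dim(chi_4) = 2*2 = 4 and sum (mult * dim) = 1*2 + 1*2 = 4.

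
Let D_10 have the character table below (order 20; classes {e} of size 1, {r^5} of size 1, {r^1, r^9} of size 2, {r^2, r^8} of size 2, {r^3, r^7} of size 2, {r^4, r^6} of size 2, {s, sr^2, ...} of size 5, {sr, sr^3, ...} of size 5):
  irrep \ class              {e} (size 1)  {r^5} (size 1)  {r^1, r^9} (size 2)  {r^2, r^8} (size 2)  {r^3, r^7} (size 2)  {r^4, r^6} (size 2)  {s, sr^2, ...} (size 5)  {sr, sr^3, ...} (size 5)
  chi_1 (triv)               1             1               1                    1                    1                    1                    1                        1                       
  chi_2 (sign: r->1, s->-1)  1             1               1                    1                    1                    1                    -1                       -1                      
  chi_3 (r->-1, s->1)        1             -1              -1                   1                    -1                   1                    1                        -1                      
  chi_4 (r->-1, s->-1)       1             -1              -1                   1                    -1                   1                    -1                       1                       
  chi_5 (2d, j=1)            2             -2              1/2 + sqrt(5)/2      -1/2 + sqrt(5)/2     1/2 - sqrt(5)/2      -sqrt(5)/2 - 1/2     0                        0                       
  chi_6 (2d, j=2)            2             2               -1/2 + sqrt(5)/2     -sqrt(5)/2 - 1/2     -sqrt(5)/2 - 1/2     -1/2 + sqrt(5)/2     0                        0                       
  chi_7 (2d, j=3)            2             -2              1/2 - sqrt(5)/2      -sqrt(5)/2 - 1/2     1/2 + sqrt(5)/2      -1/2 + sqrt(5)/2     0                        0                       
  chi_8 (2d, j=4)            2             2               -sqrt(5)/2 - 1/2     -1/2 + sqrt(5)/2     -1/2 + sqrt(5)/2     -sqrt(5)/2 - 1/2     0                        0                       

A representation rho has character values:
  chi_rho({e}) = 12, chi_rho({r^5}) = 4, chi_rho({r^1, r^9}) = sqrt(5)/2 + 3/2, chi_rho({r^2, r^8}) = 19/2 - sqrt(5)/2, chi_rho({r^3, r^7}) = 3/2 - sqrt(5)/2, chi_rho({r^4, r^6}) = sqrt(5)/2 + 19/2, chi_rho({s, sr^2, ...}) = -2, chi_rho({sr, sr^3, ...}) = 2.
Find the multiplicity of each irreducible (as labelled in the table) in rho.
Multiplicities: chi_1: 3, chi_2: 3, chi_3: 1, chi_4: 3, chi_5: 0, chi_6: 1, chi_7: 0, chi_8: 0.

Why: Use <chi_rho, chi> = (1/|G|) sum_C |C| * chi_rho(C) * conj(chi(C)) with |G| = 20 for each irreducible chi in the table:
  <chi_rho, chi_1> = (1/20)[1*(12)*conj(1) + 1*(4)*conj(1) + 2*(sqrt(5)/2 + 3/2)*conj(1) + 2*(19/2 - sqrt(5)/2)*conj(1) + 2*(3/2 - sqrt(5)/2)*conj(1) + 2*(sqrt(5)/2 + 19/2)*conj(1) + 5*(-2)*conj(1) + 5*(2)*conj(1)]
      = (1/20)[(12) + (4) + (sqrt(5) + 3) + (19 - sqrt(5)) + (3 - sqrt(5)) + (sqrt(5) + 19) + (-10) + (10)] = 60/20 = 3
  <chi_rho, chi_2> = (1/20)[1*(12)*conj(1) + 1*(4)*conj(1) + 2*(sqrt(5)/2 + 3/2)*conj(1) + 2*(19/2 - sqrt(5)/2)*conj(1) + 2*(3/2 - sqrt(5)/2)*conj(1) + 2*(sqrt(5)/2 + 19/2)*conj(1) + 5*(-2)*conj(-1) + 5*(2)*conj(-1)]
      = (1/20)[(12) + (4) + (sqrt(5) + 3) + (19 - sqrt(5)) + (3 - sqrt(5)) + (sqrt(5) + 19) + (10) + (-10)] = 60/20 = 3
  <chi_rho, chi_3> = (1/20)[1*(12)*conj(1) + 1*(4)*conj(-1) + 2*(sqrt(5)/2 + 3/2)*conj(-1) + 2*(19/2 - sqrt(5)/2)*conj(1) + 2*(3/2 - sqrt(5)/2)*conj(-1) + 2*(sqrt(5)/2 + 19/2)*conj(1) + 5*(-2)*conj(1) + 5*(2)*conj(-1)]
      = (1/20)[(12) + (-4) + (-3 - sqrt(5)) + (19 - sqrt(5)) + (-3 + sqrt(5)) + (sqrt(5) + 19) + (-10) + (-10)] = 20/20 = 1
  <chi_rho, chi_4> = (1/20)[1*(12)*conj(1) + 1*(4)*conj(-1) + 2*(sqrt(5)/2 + 3/2)*conj(-1) + 2*(19/2 - sqrt(5)/2)*conj(1) + 2*(3/2 - sqrt(5)/2)*conj(-1) + 2*(sqrt(5)/2 + 19/2)*conj(1) + 5*(-2)*conj(-1) + 5*(2)*conj(1)]
      = (1/20)[(12) + (-4) + (-3 - sqrt(5)) + (19 - sqrt(5)) + (-3 + sqrt(5)) + (sqrt(5) + 19) + (10) + (10)] = 60/20 = 3
  <chi_rho, chi_5> = (1/20)[1*(12)*conj(2) + 1*(4)*conj(-2) + 2*(sqrt(5)/2 + 3/2)*conj(1/2 + sqrt(5)/2) + 2*(19/2 - sqrt(5)/2)*conj(-1/2 + sqrt(5)/2) + 2*(3/2 - sqrt(5)/2)*conj(1/2 - sqrt(5)/2) + 2*(sqrt(5)/2 + 19/2)*conj(-sqrt(5)/2 - 1/2) + 5*(-2)*conj(0) + 5*(2)*conj(0)]
      = (1/20)[(24) + (-8) + (4 + 2*sqrt(5)) + (-12 + 10*sqrt(5)) + (4 - 2*sqrt(5)) + (-10*sqrt(5) - 12) + (0) + (0)] = 0/20 = 0
  <chi_rho, chi_6> = (1/20)[1*(12)*conj(2) + 1*(4)*conj(2) + 2*(sqrt(5)/2 + 3/2)*conj(-1/2 + sqrt(5)/2) + 2*(19/2 - sqrt(5)/2)*conj(-sqrt(5)/2 - 1/2) + 2*(3/2 - sqrt(5)/2)*conj(-sqrt(5)/2 - 1/2) + 2*(sqrt(5)/2 + 19/2)*conj(-1/2 + sqrt(5)/2) + 5*(-2)*conj(0) + 5*(2)*conj(0)]
      = (1/20)[(24) + (8) + (1 + sqrt(5)) + (-9*sqrt(5) - 7) + (1 - sqrt(5)) + (-7 + 9*sqrt(5)) + (0) + (0)] = 20/20 = 1
  <chi_rho, chi_7> = (1/20)[1*(12)*conj(2) + 1*(4)*conj(-2) + 2*(sqrt(5)/2 + 3/2)*conj(1/2 - sqrt(5)/2) + 2*(19/2 - sqrt(5)/2)*conj(-sqrt(5)/2 - 1/2) + 2*(3/2 - sqrt(5)/2)*conj(1/2 + sqrt(5)/2) + 2*(sqrt(5)/2 + 19/2)*conj(-1/2 + sqrt(5)/2) + 5*(-2)*conj(0) + 5*(2)*conj(0)]
      = (1/20)[(24) + (-8) + (-sqrt(5) - 1) + (-9*sqrt(5) - 7) + (-1 + sqrt(5)) + (-7 + 9*sqrt(5)) + (0) + (0)] = 0/20 = 0
  <chi_rho, chi_8> = (1/20)[1*(12)*conj(2) + 1*(4)*conj(2) + 2*(sqrt(5)/2 + 3/2)*conj(-sqrt(5)/2 - 1/2) + 2*(19/2 - sqrt(5)/2)*conj(-1/2 + sqrt(5)/2) + 2*(3/2 - sqrt(5)/2)*conj(-1/2 + sqrt(5)/2) + 2*(sqrt(5)/2 + 19/2)*conj(-sqrt(5)/2 - 1/2) + 5*(-2)*conj(0) + 5*(2)*conj(0)]
      = (1/20)[(24) + (8) + (-2*sqrt(5) - 4) + (-12 + 10*sqrt(5)) + (-4 + 2*sqrt(5)) + (-10*sqrt(5) - 12) + (0) + (0)] = 0/20 = 0
Dimension check: dim(rho) = sum (mult * dim) = 3*1 + 3*1 + 1*1 + 3*1 + 0*2 + 1*2 + 0*2 + 0*2 = 12 = chi_rho(e) = 12.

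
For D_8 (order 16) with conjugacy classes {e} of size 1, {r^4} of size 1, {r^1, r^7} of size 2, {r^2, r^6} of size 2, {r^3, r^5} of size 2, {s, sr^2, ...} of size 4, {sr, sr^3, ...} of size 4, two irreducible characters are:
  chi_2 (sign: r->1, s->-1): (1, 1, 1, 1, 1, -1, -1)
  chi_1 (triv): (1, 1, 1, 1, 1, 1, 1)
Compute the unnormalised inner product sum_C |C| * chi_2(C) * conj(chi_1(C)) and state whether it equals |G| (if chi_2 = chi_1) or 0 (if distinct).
Sum = 0; so <chi_2, chi_1> = 0 (distinct irreducibles are orthogonal).

Why: Compute term by term over conjugacy classes (|C| * chi_2(C) * conj(chi_1(C))):
  1*(1)*conj(1) + 1*(1)*conj(1) + 2*(1)*conj(1) + 2*(1)*conj(1) + 2*(1)*conj(1) + 4*(-1)*conj(1) + 4*(-1)*conj(1)
  = (1) + (1) + (2) + (2) + (2) + (-4) + (-4)
  = 0.
Dividing by |G| = 16 gives 0/16 = 0, matching the row-orthogonality relation <chi_2, chi_1> = [chi_2 = chi_1].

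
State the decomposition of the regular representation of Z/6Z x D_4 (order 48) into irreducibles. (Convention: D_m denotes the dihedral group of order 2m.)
Each irreducible V_i of dimension d_i appears with multiplicity d_i, i.e. rho_reg = (direct sum over all irreducibles V_i) d_i V_i. The irreducible dimensions for Z/6Z x D_4 are 1, 1, 1, 1, 1, 1, 1, 1, 1, 1, 1, 1, 1, 1, 1, 1, 1, 1, 1, 1, 1, 1, 1, 1, 2, 2, 2, 2, 2, 2: 24 irreducibles of dimension 1, each with multiplicity 1; 6 irreducibles of dimension 2, each with multiplicity 2. Total dimension 24*1*1 + 6*2*2 = 48 = |G|.

Argument: General theorem: in the regular representation of a finite group G, each irreducible appears with multiplicity equal to its dimension. Check: dim(rho_reg) = sum d_i^2 = 1 + 1 + 1 + 1 + 1 + 1 + 1 + 1 + 1 + 1 + 1 + 1 + 1 + 1 + 1 + 1 + 1 + 1 + 1 + 1 + 1 + 1 + 1 + 1 + 4 + 4 + 4 + 4 + 4 + 4 = 48 = |G|.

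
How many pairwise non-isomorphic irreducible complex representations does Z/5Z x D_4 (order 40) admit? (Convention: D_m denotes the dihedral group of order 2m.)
25

Why: The number of irreducible complex representations of a finite group equals its number of conjugacy classes. For a direct product, #classes(G x H) = #classes(G) * #classes(H). Z/5Z has 5 classes (abelian), D_4 has 5 classes, so 5 * 5 = 25, so Z/5Z x D_4 (order 40) has exactly 25 irreducible complex representations.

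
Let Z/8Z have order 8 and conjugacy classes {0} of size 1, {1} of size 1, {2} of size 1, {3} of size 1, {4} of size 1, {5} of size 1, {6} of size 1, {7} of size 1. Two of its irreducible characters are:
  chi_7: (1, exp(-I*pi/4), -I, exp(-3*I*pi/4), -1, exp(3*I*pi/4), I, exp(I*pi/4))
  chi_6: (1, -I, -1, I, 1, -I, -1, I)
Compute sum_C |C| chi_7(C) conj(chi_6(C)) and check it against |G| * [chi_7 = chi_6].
Sum = 0; so <chi_7, chi_6> = 0 (distinct irreducibles are orthogonal).

Solution. Compute term by term over conjugacy classes (|C| * chi_7(C) * conj(chi_6(C))):
  1*(1)*conj(1) + 1*(exp(-I*pi/4))*conj(-I) + 1*(-I)*conj(-1) + 1*(exp(-3*I*pi/4))*conj(I) + 1*(-1)*conj(1) + 1*(exp(3*I*pi/4))*conj(-I) + 1*(I)*conj(-1) + 1*(exp(I*pi/4))*conj(I)
  = (1) + (exp(I*pi/4)) + (I) + (-exp(-I*pi/4)) + (-1) + (exp(-3*I*pi/4)) + (-I) + (-exp(3*I*pi/4))
  = 0.
(Exp terms are combined using exp(i*s)*conj(exp(i*t)) = exp(i*(s-t)), and sums of them are collapsed using the identity that for every m > 1 the m distinct m-th roots of unity sum to 0, e.g. 1 + exp(2*I*pi/3) + exp(-2*I*pi/3) = 0.)
Dividing by |G| = 8 gives 0/8 = 0, matching the row-orthogonality relation <chi_7, chi_6> = [chi_7 = chi_6].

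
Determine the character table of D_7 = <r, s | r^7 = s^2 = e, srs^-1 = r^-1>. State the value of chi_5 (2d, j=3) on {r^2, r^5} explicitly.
Conjugacy classes: {e} of size 1, {r^1, r^6} of size 2, {r^2, r^5} of size 2, {r^3, r^4} of size 2, {s, sr, ..., sr^6} of size 7.
Character table:
  irrep \ class              {e} (size 1)  {r^1, r^6} (size 2)  {r^2, r^5} (size 2)  {r^3, r^4} (size 2)  {s, sr, ..., sr^6} (size 7)
  chi_1 (triv)               1             1                    1                    1                    1                          
  chi_2 (sign: r->1, s->-1)  1             1                    1                    1                    -1                         
  chi_3 (2d, j=1)            2             2*cos(2*pi/7)        -2*cos(3*pi/7)       -2*cos(pi/7)         0                          
  chi_4 (2d, j=2)            2             -2*cos(3*pi/7)       -2*cos(pi/7)         2*cos(2*pi/7)        0                          
  chi_5 (2d, j=3)            2             -2*cos(pi/7)         2*cos(2*pi/7)        -2*cos(3*pi/7)       0                          

Spot check: chi_5 (2d, j=3) on {r^2, r^5} = 2*cos(2*pi/7).

D_7 has order 2*7 = 14 with 5 conjugacy classes, hence 5 irreducibles. Sum of squared dims 1 + 1 + 4 + 4 + 4 = 14 = |G|. Linear characters come from the abelianisation; the 2-dimensional irreps have character r^k -> 2*cos(2*pi*j*k/7), reflections -> 0.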